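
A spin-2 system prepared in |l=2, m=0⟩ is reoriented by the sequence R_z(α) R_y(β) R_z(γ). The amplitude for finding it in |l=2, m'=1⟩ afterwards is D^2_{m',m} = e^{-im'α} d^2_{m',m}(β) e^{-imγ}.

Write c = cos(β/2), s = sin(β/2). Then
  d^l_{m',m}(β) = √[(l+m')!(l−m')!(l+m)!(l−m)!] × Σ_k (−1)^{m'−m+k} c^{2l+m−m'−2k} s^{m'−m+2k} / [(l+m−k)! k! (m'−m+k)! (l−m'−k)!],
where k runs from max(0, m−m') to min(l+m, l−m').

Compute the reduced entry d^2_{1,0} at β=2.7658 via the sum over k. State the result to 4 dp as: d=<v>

d=0.4181

d^2_{1,0}(β=2.7658) via the finite sum:
With c≡cos(β/2)=0.186793 and s≡sin(β/2)=0.982399, N=[6·1·2·2]^{1/2}=4.898979
The bounds max(0,m−m')=0 and min(l+m,l−m')=1 give 2 terms
  k=0: (−1)^1·4.8990/(2)·0.1868^3·0.9824^1 = -0.015684
  k=1: (−1)^2·4.8990/(2)·0.1868^1·0.9824^3 = +0.433810
d^2_{1,0}(2.7658) = -0.015684 +0.433810 = +0.418127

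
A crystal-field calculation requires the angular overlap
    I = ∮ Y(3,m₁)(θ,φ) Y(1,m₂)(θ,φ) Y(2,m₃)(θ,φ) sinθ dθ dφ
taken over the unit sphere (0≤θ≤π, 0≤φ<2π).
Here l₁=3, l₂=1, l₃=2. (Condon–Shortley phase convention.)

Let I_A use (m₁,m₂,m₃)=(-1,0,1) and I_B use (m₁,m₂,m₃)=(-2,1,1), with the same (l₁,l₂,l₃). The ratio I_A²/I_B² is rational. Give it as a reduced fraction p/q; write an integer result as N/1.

Same 3,1,2: normalisation and zero-m 3j drop out of the ratio.
A: Δ: 2! 4! 0! / 7! → 1/105; sum: t=1:−1/6 = -1/6; 3j²(3 1 2; -1 0 1) = Δ·Π!·Σ² = 8/105  (sign +1)
B: Δ: 2! 4! 0! / 7! → 1/105; sum: t=2:+1/12 = 1/12; 3j²(3 1 2; -2 1 1) = Δ·Π!·Σ² = 2/21  (sign -1)
I_A²/I_B² = (8/105)/(2/21) = 4/5

4/5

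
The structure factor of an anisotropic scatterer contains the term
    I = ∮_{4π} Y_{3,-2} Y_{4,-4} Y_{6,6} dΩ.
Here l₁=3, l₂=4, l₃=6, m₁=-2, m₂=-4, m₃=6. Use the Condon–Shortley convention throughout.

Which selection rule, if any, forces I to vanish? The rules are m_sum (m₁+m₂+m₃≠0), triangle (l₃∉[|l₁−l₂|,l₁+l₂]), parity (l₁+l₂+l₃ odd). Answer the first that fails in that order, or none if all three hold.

parity

Σmᵢ = 0  ✓
l₃∈[|l₁−l₂|,l₁+l₂]=[1,7], have l₃=6  ✓
Σlᵢ = 13 ⇒ odd  ✗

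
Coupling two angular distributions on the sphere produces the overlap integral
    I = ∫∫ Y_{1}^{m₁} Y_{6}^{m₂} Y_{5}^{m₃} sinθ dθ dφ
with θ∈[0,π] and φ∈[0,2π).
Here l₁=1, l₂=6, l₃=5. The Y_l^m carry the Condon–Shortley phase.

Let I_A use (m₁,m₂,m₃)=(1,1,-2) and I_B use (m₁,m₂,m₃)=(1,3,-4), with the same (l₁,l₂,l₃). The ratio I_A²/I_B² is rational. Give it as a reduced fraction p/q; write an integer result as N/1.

10/3

Shared (l₁,l₂,l₃)=(1,6,5): N and (l;000)² cancel in I_A²/I_B².
A: Δ = 2!·0!·10!/13! = 1/858; Racah Σ t=0..0: t=0:+1/60480 = 1/60480; ⇒ 3j(1 6 5; 1 1 -2)² = 5/429, sgn -1
B: Δ = 2!·0!·10!/13! = 1/858; Racah Σ t=0..0: t=0:+1/725760 = 1/725760; ⇒ 3j(1 6 5; 1 3 -4)² = 1/286, sgn -1
I_A²/I_B² = (5/429)/(1/286) = 10/3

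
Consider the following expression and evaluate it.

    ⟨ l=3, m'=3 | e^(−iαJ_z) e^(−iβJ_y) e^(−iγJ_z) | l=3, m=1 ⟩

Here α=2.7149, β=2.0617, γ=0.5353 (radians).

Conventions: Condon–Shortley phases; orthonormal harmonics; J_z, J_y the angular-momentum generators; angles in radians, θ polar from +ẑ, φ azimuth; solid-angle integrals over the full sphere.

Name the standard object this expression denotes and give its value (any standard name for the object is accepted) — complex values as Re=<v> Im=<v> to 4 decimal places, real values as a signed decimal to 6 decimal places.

This is a Wigner D-matrix element — the rotation-matrix element ⟨l m'| R(α,β,γ) |l m⟩ in the angular-momentum basis.
D^3_{3,1}(2.7149,2.0617,0.5353) = e^{-i·3·2.7149}·d^3_{3,1}(2.0617)·e^{-i·1·0.5353}. Compute d first:
With c≡cos(β/2)=0.514090 and s≡sin(β/2)=0.857736, N=[720·1·24·2]^{1/2}=185.903201
The bounds max(0,m−m')=0 and min(l+m,l−m')=0 give 1 term
  k=0: (−1)^2·185.9032/(48)·0.5141^4·0.8577^2 = +0.199026
d^3_{3,1}(2.0617) = +0.199026
Attach z-rotation phases: D = e^{-i(3)(2.7149)}·(+0.199026)·e^{-i(1)(0.5353)} = -0.146332-0.134901i

Wigner D-matrix element, Re=-0.1463 Im=-0.1349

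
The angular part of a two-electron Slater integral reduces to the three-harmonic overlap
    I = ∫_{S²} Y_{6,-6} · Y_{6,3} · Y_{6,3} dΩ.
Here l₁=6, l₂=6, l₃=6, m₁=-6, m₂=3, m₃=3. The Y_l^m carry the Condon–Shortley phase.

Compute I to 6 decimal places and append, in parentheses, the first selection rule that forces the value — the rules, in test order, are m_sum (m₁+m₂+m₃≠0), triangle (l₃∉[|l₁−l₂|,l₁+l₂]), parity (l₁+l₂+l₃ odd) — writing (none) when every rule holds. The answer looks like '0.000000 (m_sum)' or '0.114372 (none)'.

m-sum 0 ✓  L=18 even ✓  0≤6≤12 ✓
Π(2lᵢ+1) = 13×13×13 = 2197
triangle coeff Δ(6,6,6) = 1/325909584
Σ_t [0,6]: t=0:+1/373248000 t=1:−1/1728000 t=2:+1/110592 t=3:−1/46656 t=4:+1/110592 t=5:−1/1728000 t=6:+1/373248000 = -7/1555200
(3j)²=400/46189 [(6 6 6; 0 0 0)], sign=-1
Σ_t [6,6]: t=6:+1/18662400 = 1/18662400
(3j)²=84/4199 [(6 6 6; -6 3 3)], sign=-1
⇒ 4πI² = 436800/1147619
I = (+1)√(436800/1147619/(4π)) = 0.17403537
No selection rule forces the value: the integral is nonzero (none).

0.174035 (none)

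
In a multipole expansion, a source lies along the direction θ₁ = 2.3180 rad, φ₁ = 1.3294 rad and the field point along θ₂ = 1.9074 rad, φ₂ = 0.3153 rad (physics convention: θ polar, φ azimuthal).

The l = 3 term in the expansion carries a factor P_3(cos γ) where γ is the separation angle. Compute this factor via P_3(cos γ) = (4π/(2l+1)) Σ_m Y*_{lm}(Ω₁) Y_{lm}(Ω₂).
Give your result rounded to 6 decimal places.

Expand P_3 via completeness: Σ_{m} conj(Y_{3,m}) at Ω₁ times Y_{3,m} at Ω₂ —
  m=-3: Y*=(-0.109128, -0.123378)  Y=(0.205252, -0.284548)  product (-0.057506, 0.005729)
  m=-2: Y*=(0.331046, -0.173523)  Y=(-0.242886, 0.177315)  product (-0.049638, 0.100846)
  m=-1: Y*=(0.074202, 0.301392)  Y=(-0.131827, 0.042999)  product (-0.022741, -0.036541)
  m=+0: Y*=(0.175188, -0.000000)  Y=(0.302535, 0.000000)  product (0.053001, 0.000000)
  m=+1: Y*=(-0.074202, 0.301392)  Y=(0.131827, 0.042999)  product (-0.022741, 0.036541)
  m=+2: Y*=(0.331046, 0.173523)  Y=(-0.242886, -0.177315)  product (-0.049638, -0.100846)
  m=+3: Y*=(0.109128, -0.123378)  Y=(-0.205252, -0.284548)  product (-0.057506, -0.005729)
Accumulated sum (-0.206770, -0.000000); after 4π/(2l+1) scaling, (-0.371193, -0.000000) ⇒ P_3 = -0.371193

-0.371193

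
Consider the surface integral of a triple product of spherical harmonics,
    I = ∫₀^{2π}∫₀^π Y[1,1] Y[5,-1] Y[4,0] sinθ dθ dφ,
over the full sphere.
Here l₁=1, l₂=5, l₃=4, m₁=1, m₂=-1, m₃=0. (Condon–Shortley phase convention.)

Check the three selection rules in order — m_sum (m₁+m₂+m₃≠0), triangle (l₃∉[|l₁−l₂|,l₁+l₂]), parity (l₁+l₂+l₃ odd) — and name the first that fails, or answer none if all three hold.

none

m₁+m₂+m₃ = 1 − 1 + 0 = 0  ✓
triangle: |1−5|=4 ≤ l₃=4 ≤ 1+5=6  ✓
parity: l₁+l₂+l₃ = 10 is even  ✓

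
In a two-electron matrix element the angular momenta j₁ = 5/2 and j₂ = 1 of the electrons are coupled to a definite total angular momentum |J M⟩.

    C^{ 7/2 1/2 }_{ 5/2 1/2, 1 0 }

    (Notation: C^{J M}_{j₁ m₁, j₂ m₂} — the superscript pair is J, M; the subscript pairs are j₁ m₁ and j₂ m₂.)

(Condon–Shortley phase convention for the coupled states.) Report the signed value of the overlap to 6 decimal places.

j₁+j₂−J=0  J+j₁−j₂=5  J−j₁+j₂=2  j₁+j₂+J+1=8
(j₁±m₁, j₂±m₂, J±M) = (3,2,1,1,4,3)
P² = 576/7
sum k=0..0:
  [0] +1/12 = 1/12
S = 1/12
C² = P²·S² = 4/7 ; C = +0.755929

+0.755929  (= +√(4/7))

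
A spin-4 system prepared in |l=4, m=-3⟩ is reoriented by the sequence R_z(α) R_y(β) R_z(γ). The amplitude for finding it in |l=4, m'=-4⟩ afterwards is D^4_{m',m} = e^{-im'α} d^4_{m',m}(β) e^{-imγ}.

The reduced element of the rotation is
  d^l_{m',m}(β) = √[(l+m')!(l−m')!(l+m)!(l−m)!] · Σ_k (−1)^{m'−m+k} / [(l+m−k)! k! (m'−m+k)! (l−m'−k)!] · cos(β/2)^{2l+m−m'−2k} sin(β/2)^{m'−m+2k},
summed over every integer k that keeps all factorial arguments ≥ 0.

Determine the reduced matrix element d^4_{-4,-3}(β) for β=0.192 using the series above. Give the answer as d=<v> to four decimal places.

d=0.2625

d^4_{-4,-3}(β=0.1920) via the finite sum:
With c≡cos(β/2)=0.995396 and s≡sin(β/2)=0.095853, N=[1·40320·1·5040]^{1/2}=14255.272709
k∈{1} keeps every argument non-negative
  k=1: (−1)^0·14255.2727/(5040)·0.9954^7·0.0959^1 = +0.262494
d^4_{-4,-3}(0.1920) = +0.262494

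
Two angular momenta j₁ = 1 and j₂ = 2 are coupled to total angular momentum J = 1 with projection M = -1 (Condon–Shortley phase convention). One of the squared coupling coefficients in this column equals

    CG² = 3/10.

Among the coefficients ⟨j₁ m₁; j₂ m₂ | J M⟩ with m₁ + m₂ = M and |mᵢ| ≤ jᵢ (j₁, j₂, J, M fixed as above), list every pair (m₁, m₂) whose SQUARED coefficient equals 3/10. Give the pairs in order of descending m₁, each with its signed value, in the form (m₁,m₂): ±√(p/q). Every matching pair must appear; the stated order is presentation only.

(0,-1): −√(3/10)

Admissible pairs with m₁+m₂ = M = -1: (-1,0), (0,-1), (1,-2)
  (m₁,m₂)=(1,-2): CG² = 3/5, CG = +√(3/5)
  (m₁,m₂)=(0,-1): CG² = 3/10, CG = −√(3/10)   ← matches the target
  (m₁,m₂)=(-1,0): CG² = 1/10, CG = +√(1/10)
Pairs with CG² = 3/10: (0,-1): −√(3/10)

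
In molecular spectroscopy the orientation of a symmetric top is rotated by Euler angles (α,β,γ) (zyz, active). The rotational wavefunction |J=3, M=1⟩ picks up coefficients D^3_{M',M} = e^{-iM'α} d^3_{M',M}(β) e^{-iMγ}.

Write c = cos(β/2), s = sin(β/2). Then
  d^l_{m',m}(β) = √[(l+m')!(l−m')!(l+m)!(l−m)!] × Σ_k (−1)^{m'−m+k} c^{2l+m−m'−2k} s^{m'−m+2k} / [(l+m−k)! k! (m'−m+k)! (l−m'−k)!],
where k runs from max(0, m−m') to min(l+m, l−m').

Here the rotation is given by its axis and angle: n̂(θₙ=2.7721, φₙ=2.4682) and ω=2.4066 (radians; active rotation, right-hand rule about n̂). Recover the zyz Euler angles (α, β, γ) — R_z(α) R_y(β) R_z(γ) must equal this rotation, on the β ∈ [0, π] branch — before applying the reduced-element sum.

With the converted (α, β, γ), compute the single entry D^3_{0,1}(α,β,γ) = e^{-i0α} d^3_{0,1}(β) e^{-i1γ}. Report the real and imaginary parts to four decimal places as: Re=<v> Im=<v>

Re=-0.2645 Im=0.4775

Axis–angle → zyz. n̂ = (sinθₙcosφₙ, sinθₙsinφₙ, cosθₙ) = (-0.282309, +0.225223, -0.932511), ω = 2.4066.
R = I cosω + sinω [n̂]ₓ + (1−cosω) n̂n̂ᵀ gives
  R = [-0.603014, +0.514574, +0.609579; -0.736075, -0.653480, -0.176515; +0.307518, -0.555137, +0.772823]
β = atan2(√(R₁₃²+R₂₃²), R₃₃) = 0.687519; α = atan2(R₂₃, R₁₃) mod 2π = 6.001326; γ = atan2(R₃₂, −R₃₁) mod 2π = 4.206519
First d^3_{0,1}(β=0.6875), then the phase factors e^{-i(0)α} and e^{-i(1)γ}:
Half-angle: c=0.941494, s=0.337029. N=√(6·6·24·2)=41.569219
Admissible k: 1..3 (factorial args all ≥0)
  k=1: (−1)^0·41.5692/(12)·0.9415^5·0.3370^1 = +0.863667
  k=2: (−1)^1·41.5692/(4)·0.9415^3·0.3370^3 = -0.332021
  k=3: (−1)^2·41.5692/(12)·0.9415^1·0.3370^5 = +0.014182
d^3_{0,1}(0.6875) = +0.863667 -0.332021 +0.014182 = +0.545828
Phases: e^{-i·(0)·6.0013}=+1.000000+0.000000i, e^{-i·(1)·4.2065}=-0.484569+0.874753i ⇒ D=-0.264491+0.477464i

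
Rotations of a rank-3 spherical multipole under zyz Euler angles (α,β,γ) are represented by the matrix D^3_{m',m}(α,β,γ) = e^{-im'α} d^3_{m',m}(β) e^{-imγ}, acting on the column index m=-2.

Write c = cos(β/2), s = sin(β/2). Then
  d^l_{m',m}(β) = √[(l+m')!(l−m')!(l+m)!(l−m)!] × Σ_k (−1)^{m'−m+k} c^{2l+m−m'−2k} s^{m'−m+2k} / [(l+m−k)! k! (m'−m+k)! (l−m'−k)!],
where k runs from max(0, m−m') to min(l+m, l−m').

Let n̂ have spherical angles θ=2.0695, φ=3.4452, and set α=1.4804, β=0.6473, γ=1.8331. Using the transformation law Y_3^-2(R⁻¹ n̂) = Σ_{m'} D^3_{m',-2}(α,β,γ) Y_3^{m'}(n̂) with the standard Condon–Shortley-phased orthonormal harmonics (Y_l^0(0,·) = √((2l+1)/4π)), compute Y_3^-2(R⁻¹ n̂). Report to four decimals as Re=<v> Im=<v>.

Need the full column D^3_{m',-2} for m'=−3..3 at α=1.4804, β=0.6473, γ=1.8331.
cos(β/2)=0.948081, sin(β/2)=0.318029
d^3_{-3,-2}: single k=1 term ⇒ +0.596719;  D = -0.149606+0.577660i
d^3_{-2,-2}: k∈[0..1] ⇒ +0.726227 -0.408588 = +0.317639;  D = +0.299050+0.107070i
d^3_{-1,-2}: k∈[0..1] ⇒ -0.770360 +0.173367 = -0.596993;  D = -0.251152+0.541594i
d^3_{0,-2}: k∈[0..1] ⇒ +0.447586 -0.050364 = +0.397222;  D = -0.343804-0.198958i
d^3_{1,-2}: k∈[0..1] ⇒ -0.173367 +0.009754 = -0.163613;  D = +0.094399-0.133635i
d^3_{2,-2}: k∈[0..1] ⇒ +0.045976 -0.001035 = +0.044941;  D = +0.034216+0.029137i
d^3_{3,-2}: single k=0 term ⇒ -0.007555;  D = -0.005398+0.005287i
Y_3^{m'}(θ=2.0695,φ=3.4452) and Σ D·Y over m':
  (-0.1496+0.5777i)·(-0.1733+0.2232i)  (+0.2990+0.1071i)·(-0.3096+0.2151i)  (-0.2512+0.5416i)·(-0.0389+0.0122i)  (-0.3438-0.1990i)·(+0.3313+0.0000i)  (+0.0944-0.1336i)·(+0.0389+0.0122i)  (+0.0342+0.0291i)·(-0.3096-0.2151i)  (-0.0054+0.0053i)·(+0.1733+0.2232i)
Y_3^-2(R⁻¹ n̂) = -0.330522-0.213098i

Re=-0.3305 Im=-0.2131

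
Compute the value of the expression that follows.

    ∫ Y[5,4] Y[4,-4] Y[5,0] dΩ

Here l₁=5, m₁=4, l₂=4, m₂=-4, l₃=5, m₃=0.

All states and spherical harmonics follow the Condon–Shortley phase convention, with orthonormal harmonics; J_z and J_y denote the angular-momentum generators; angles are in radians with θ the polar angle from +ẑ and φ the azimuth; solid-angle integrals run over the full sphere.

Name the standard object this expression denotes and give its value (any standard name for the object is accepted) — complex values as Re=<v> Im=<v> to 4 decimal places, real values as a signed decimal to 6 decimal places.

This is a Gaunt coefficient — the integral of a triple product of spherical harmonics over the sphere.
Checks pass: Σm=0; 14 even; l₃=5∈[1,9].
(2·5+1)(2·4+1)(2·5+1) = 1089
Δ: 4! 6! 4! / 15! → 1/3153150
sum: t=0:+1/69120 t=1:−1/1728 t=2:+1/576 t=3:−1/1728 t=4:+1/69120 = 7/11520
3j²(5 4 5; 0 0 0) = Δ·Π!·Σ² = 2/143  (sign -1)
sum: t=0:+1/69120 = 1/69120
3j²(5 4 5; 4 -4 0) = Δ·Π!·Σ² = 2/143  (sign -1)
combine: 4πI² = 1089·2/143·2/143 = 36/169
take √, sign +1: I = 0.13019760

Gaunt coefficient, +0.130198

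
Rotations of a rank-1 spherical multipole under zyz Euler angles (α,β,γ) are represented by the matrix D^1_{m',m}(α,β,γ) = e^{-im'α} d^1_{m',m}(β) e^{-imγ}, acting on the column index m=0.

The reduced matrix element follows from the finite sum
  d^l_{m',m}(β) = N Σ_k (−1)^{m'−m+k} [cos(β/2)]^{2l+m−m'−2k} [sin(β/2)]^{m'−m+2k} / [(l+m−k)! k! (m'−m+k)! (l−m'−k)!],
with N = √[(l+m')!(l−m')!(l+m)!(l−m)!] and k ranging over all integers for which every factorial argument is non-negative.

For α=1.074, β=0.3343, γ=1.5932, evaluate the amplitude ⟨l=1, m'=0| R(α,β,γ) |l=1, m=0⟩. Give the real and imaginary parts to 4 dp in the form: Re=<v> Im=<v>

Re=0.9446 Im=0.0000

Split into d^1_{0,0}(β=0.3343) × two z-phases.
With c≡cos(β/2)=0.986063 and s≡sin(β/2)=0.166373, N=[1·1·1·1]^{1/2}=1.000000
Admissible k: 0..1 (factorial args all ≥0)
  k=0: (−1)^0·1.0000/(1)·0.9861^2·0.1664^0 = +0.972320
  k=1: (−1)^1·1.0000/(1)·0.9861^0·0.1664^2 = -0.027680
d^1_{0,0}(0.3343) = +0.972320 -0.027680 = +0.944640
Phases: e^{-i·(0)·1.0740}=+1.000000+0.000000i, e^{-i·(0)·1.5932}=+1.000000+0.000000i ⇒ D=+0.944640+0.000000i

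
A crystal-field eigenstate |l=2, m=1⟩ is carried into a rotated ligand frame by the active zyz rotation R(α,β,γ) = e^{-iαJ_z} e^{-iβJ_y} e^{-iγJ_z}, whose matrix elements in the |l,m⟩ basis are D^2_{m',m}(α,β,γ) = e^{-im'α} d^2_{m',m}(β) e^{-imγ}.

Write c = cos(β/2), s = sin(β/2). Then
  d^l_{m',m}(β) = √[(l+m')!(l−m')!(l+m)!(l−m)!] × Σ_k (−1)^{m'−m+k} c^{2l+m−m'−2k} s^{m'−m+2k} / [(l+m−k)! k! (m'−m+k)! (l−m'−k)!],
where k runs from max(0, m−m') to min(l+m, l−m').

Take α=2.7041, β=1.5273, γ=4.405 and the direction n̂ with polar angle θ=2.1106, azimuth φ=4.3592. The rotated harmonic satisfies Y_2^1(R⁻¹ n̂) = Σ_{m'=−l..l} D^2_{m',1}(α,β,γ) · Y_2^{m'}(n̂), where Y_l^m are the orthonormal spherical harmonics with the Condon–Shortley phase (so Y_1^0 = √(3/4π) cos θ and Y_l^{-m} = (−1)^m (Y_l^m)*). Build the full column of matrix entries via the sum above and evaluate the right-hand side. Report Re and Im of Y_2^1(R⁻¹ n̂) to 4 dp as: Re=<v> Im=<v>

Re=-0.0708 Im=0.0166

Need the full column D^2_{m',1} for m'=−2..2 at α=2.7041, β=1.5273, γ=4.4050.
cos(β/2)=0.722317, sin(β/2)=0.691563
d^2_{-2,1}: single k=3 term ⇒ +0.477806;  D = +0.256872+0.402884i
d^2_{-1,1}: k∈[2..3] ⇒ +0.748582 -0.228731 = +0.519851;  D = -0.067444-0.515457i
d^2_{0,1}: k∈[1..2] ⇒ +0.638396 -0.585191 = +0.053205;  D = -0.016098+0.050711i
d^2_{1,1}: k∈[0..1] ⇒ +0.272214 -0.748582 = -0.476368;  D = -0.322923+0.350211i
d^2_{2,1}: single k=0 term ⇒ -0.521248;  D = +0.482419-0.197411i
Y_2^{m'}(θ=2.1106,φ=4.3592) and Σ D·Y over m':
  (+0.2569+0.4029i)·(-0.2162-0.1845i)  (-0.0674-0.5155i)·(+0.1178-0.3196i)  (-0.0161+0.0507i)·(-0.0654+0.0000i)  (-0.3229+0.3502i)·(-0.1178-0.3196i)  (+0.4824-0.1974i)·(-0.2162+0.1845i)
Y_2^1(R⁻¹ n̂) = -0.070759+0.016632i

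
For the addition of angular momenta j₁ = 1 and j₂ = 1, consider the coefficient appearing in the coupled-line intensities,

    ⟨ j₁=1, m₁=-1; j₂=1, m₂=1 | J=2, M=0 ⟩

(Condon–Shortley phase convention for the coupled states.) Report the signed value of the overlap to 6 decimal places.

+√(1/6) = +0.408248

j₁+j₂−J=0  J+j₁−j₂=2  J−j₁+j₂=2  j₁+j₂+J+1=5
(j₁±m₁, j₂±m₂, J±M) = (0,2,2,0,2,2)
P² = 8/3
sum k=0..0:
  [0] +1/4 = 1/4
S = 1/4
C² = P²·S² = 1/6 ; C = +0.408248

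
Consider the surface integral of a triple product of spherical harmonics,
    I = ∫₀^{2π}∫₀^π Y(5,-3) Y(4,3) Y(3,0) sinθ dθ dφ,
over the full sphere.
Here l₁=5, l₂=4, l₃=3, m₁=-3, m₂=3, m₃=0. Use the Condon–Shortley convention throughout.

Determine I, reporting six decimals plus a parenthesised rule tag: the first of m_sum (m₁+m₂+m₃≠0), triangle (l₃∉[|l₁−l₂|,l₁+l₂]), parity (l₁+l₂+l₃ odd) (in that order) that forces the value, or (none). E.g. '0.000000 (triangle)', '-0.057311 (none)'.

0.103862 (none)

m-sum 0 ✓  L=12 even ✓  1≤3≤9 ✓
Π(2lᵢ+1) = 11×9×7 = 693
triangle coeff Δ(5,4,3) = 1/180180
Σ_t [2,4]: t=2:+1/576 t=3:−1/144 t=4:+1/576 = -1/288
(3j)²=20/1001 [(5 4 3; 0 0 0)], sign=+1
Σ_t [5,6]: t=5:−1/1440 t=6:+1/2880 = -1/2880
(3j)²=7/715 [(5 4 3; -3 3 0)], sign=+1
⇒ 4πI² = 252/1859
I = (+1)√(252/1859/(4π)) = 0.10386175
No selection rule forces the value: the integral is nonzero (none).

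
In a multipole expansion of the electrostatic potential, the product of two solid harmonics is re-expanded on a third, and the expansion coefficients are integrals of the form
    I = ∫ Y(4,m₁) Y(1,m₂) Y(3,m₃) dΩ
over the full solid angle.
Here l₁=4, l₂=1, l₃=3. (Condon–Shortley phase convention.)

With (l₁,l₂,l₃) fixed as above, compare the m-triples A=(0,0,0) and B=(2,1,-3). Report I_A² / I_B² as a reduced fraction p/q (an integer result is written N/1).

l's match ⇒ only the (l;m) 3-j factors differ between A and B.
A: triangle coeff Δ(4,1,3) = 1/252; Σ_t [1,1]: t=1:−1/36 = -1/36; (3j)²=4/63 [(4 1 3; 0 0 0)], sign=+1
B: triangle coeff Δ(4,1,3) = 1/252; Σ_t [2,2]: t=2:+1/1440 = 1/1440; (3j)²=1/252 [(4 1 3; 2 1 -3)], sign=+1
I_A²/I_B² = (4/63)/(1/252) = 16/1

16/1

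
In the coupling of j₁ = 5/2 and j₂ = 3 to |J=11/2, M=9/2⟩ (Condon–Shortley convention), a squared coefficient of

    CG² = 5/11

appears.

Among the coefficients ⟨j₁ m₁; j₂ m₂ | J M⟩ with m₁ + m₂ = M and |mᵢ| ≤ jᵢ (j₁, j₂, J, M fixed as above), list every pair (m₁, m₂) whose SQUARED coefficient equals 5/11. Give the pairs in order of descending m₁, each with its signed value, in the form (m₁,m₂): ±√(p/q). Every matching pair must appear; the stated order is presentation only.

Admissible pairs with m₁+m₂ = M = 9/2: (3/2,3), (5/2,2)
  (m₁,m₂)=(5/2,2): CG² = 6/11, CG = +√(6/11)
  (m₁,m₂)=(3/2,3): CG² = 5/11, CG = +√(5/11)   ← matches the target
Pairs with CG² = 5/11: (3/2,3): +√(5/11)

(3/2,3): +√(5/11)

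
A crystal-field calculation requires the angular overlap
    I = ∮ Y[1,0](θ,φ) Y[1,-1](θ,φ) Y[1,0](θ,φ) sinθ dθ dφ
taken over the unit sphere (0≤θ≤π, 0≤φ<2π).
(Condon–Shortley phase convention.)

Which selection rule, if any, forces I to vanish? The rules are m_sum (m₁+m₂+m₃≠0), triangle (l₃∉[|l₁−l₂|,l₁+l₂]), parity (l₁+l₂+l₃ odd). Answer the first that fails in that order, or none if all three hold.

Σmᵢ = -1  ✗
l₃∈[|l₁−l₂|,l₁+l₂]=[0,2], have l₃=1
Σlᵢ = 3 ⇒ odd

m_sum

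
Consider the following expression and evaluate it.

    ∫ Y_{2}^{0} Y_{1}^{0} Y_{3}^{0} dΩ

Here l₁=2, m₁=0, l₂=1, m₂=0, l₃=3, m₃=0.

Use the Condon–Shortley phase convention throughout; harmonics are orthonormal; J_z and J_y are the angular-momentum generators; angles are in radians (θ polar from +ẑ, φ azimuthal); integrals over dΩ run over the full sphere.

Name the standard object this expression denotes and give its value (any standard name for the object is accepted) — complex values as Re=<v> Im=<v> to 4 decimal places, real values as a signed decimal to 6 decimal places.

Gaunt coefficient, +0.247767

This is a Gaunt coefficient — the integral of a triple product of spherical harmonics over the sphere.
Checks pass: Σm=0; 6 even; l₃=3∈[1,3].
(2·2+1)(2·1+1)(2·3+1) = 105
Δ: 0! 4! 2! / 7! → 1/105
sum: t=0:+1/4 = 1/4
3j²(2 1 3; 0 0 0) = Δ·Π!·Σ² = 3/35  (sign -1)
(m-triple is (0,0,0) — same symbol as above.)
combine: 4πI² = 105·3/35·3/35 = 27/35
take √, sign +1: I = 0.24776670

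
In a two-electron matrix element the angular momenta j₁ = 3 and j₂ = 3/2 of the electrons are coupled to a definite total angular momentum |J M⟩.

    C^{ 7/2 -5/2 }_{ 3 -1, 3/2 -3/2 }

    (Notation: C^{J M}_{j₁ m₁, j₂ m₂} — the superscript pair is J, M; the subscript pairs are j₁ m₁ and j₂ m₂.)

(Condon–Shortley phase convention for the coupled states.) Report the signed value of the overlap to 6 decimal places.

+0.690066  (= +√(10/21))

triangle: 1!·5!·2!/9! = 240/362880
(j±m)!: 2!·4!·0!·3!·1!·6! = 207360
prefactor² = (2J+1)·Δ·N² = 7680/7
  k=0: +1/(0!·1!·4!·0!·1!·2!) = 1/48
Σ = 1/48  ⇒  CG² = 7680/7·(1/48)² = 10/21
CG = +√(10/21) = +0.690066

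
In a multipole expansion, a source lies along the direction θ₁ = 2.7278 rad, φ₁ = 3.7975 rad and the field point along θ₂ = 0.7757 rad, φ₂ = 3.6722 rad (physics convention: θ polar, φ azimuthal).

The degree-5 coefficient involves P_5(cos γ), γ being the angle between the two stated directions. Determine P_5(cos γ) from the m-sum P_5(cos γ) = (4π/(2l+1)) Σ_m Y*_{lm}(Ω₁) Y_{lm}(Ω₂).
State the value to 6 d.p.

-0.300783

Expand P_5 via completeness: Σ_{m} conj(Y_{5,m}) at Ω₁ times Y_{5,m} at Ω₂ —
  m=-5: (0.00483 + 0.00067j) × (0.06899 + 0.03667j) = 0.00031 + 0.00022j  (running Σ = 0.00031 + 0.00022j)
  m=-4: (0.03052 - 0.01739j) × (-0.13201 - 0.21453j) = -0.00776 - 0.00425j  (running Σ = -0.00745 - 0.00403j)
  m=-3: (0.05690 - 0.13574j) × (0.00896 + 0.42596j) = 0.05833 + 0.02302j  (running Σ = 0.05088 + 0.01899j)
  m=-2: (-0.09733 - 0.36739j) × (0.15311 - 0.27400j) = -0.11557 - 0.02958j  (running Σ = -0.06469 - 0.01059j)
  m=-1: (-0.41048 - 0.31590j) × (0.13156 - 0.07719j) = -0.07839 - 0.00987j  (running Σ = -0.14308 - 0.02046j)
  m=0: (-0.06350 + 0.00000j) × (-0.36002 + 0.00000j) = 0.02286 + 0.00000j  (running Σ = -0.12021 - 0.02046j)
  m=1: (0.41048 - 0.31590j) × (-0.13156 - 0.07719j) = -0.07839 + 0.00987j  (running Σ = -0.19860 - 0.01059j)
  m=2: (-0.09733 + 0.36739j) × (0.15311 + 0.27400j) = -0.11557 + 0.02958j  (running Σ = -0.31417 + 0.01899j)
  m=3: (-0.05690 - 0.13574j) × (-0.00896 + 0.42596j) = 0.05833 - 0.02302j  (running Σ = -0.25584 - 0.00403j)
  m=4: (0.03052 + 0.01739j) × (-0.13201 + 0.21453j) = -0.00776 + 0.00425j  (running Σ = -0.26360 + 0.00022j)
  m=5: (-0.00483 + 0.00067j) × (-0.06899 + 0.03667j) = 0.00031 - 0.00022j  (running Σ = -0.26329 - 0.00000j)
Accumulated sum -0.26329 - 0.00000j; after 4π/(2l+1) scaling, -0.30078 - 0.00000j ⇒ P_5 = -0.300783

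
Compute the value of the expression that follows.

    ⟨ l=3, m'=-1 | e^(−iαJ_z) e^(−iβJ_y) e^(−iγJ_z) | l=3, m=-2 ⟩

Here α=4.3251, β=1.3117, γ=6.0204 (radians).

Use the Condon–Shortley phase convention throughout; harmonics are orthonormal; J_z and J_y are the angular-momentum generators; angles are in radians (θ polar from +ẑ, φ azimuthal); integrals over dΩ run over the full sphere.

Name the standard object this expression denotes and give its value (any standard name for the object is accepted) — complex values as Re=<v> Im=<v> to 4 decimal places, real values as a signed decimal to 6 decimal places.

This is a Wigner D-matrix element — the rotation-matrix element ⟨l m'| R(α,β,γ) |l m⟩ in the angular-momentum basis.
D^3_{-1,-2}(4.3251,1.3117,6.0204) = e^{-i·-1·4.3251}·d^3_{-1,-2}(1.3117)·e^{-i·-2·6.0204}. Compute d first:
Half-angle: c=0.792530, s=0.609833. N=√(2·24·1·120)=75.894664
k∈{0,1} keeps every argument non-negative
  k=0: (−1)^1·75.8947/(24)·0.7925^5·0.6098^1 = -0.602961
  k=1: (−1)^2·75.8947/(12)·0.7925^3·0.6098^3 = +0.714019
d^3_{-1,-2}(1.3117) = -0.602961 +0.714019 = +0.111058
Attach z-rotation phases: D = e^{-i(-1)(4.3251)}·(+0.111058)·e^{-i(-2)(6.0204)} = -0.087875-0.067911i

Wigner D-matrix element, Re=-0.0879 Im=-0.0679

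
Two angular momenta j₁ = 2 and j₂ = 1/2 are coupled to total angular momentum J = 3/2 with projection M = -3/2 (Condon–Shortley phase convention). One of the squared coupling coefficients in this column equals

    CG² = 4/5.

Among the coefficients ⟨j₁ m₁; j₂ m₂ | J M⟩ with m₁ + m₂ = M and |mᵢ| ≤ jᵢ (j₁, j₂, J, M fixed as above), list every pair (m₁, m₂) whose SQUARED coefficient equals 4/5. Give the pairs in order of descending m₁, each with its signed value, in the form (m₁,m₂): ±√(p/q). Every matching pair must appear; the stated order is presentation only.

(-2,1/2): −√(4/5)

Admissible pairs with m₁+m₂ = M = -3/2: (-2,1/2), (-1,-1/2)
  (m₁,m₂)=(-1,-1/2): CG² = 1/5, CG = +√(1/5)
  (m₁,m₂)=(-2,1/2): CG² = 4/5, CG = −√(4/5)   ← matches the target
Pairs with CG² = 4/5: (-2,1/2): −√(4/5)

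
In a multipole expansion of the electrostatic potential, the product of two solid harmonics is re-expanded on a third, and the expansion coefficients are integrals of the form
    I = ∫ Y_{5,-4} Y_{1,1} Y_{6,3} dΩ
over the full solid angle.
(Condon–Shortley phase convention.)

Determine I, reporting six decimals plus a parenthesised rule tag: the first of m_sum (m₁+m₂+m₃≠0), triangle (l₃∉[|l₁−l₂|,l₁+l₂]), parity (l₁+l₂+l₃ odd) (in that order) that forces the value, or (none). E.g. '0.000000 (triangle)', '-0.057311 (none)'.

-0.070770 (none)

Rules hold: Σm=0, L=12 even, 4≤6≤6.
N = 11·3·13 = 429
Δ = 0!·10!·2!/13! = 1/858
Racah Σ t=0..0: t=0:+1/14400 = 1/14400
⇒ 3j(5 1 6; 0 0 0)² = 6/143, sgn +1
Racah Σ t=0..0: t=0:+1/725760 = 1/725760
⇒ 3j(5 1 6; -4 1 3)² = 1/286, sgn -1
4πI² = N·(3j₀)²·(3jₘ)² = 9/143
I = -1·√(0.0629371/4π) = -0.07076985
No selection rule forces the value: the integral is nonzero (none).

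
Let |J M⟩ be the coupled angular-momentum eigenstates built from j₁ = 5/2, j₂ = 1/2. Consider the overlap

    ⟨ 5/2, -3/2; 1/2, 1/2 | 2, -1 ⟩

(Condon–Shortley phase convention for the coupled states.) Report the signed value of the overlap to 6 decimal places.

−√(2/3) = -0.816497

√[5·1!4!0!/6! · 1!4!1!0!1!3!] = √(24)
  +(−1)^1/∏(1,0,3,0,1,0)! = -1/6  (running -1/6)
⟨..|..⟩ = √(24)·(-1/6) = -0.816497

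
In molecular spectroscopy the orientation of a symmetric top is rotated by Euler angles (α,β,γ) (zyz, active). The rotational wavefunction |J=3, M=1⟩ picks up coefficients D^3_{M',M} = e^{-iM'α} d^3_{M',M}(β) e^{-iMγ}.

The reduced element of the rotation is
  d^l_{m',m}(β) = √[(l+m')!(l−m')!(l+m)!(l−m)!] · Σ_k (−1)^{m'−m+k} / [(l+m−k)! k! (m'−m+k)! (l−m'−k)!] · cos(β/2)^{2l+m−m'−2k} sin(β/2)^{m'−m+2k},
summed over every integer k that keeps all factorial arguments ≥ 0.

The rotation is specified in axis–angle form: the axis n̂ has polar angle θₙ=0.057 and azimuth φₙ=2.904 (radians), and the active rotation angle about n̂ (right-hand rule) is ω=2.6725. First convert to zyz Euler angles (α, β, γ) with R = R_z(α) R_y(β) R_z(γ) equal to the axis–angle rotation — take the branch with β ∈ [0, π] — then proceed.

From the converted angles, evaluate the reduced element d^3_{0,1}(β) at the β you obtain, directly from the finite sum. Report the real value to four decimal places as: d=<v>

d=0.1887

Axis–angle → zyz. n̂ = (sinθₙcosφₙ, sinθₙsinφₙ, cosθₙ) = (-0.055369, +0.013408, +0.998376), ω = 2.6725.
R = I cosω + sinω [n̂]ₓ + (1−cosω) n̂n̂ᵀ gives
  R = [-0.886179, -0.452748, -0.098525; +0.449938, -0.891639, +0.050358; -0.110648, +0.000296, +0.993860]
β = atan2(√(R₁₃²+R₂₃²), R₃₃) = 0.110875; α = atan2(R₂₃, R₁₃) mod 2π = 2.669086; γ = atan2(R₃₂, −R₃₁) mod 2π = 0.002679
d^3_{0,1}(β=0.1109) via the finite sum:
c=cos(0.110875/2)=0.998464, s=sin(0.110875/2)=0.055409; N=√[6·6·24·2]=41.569219
k∈{1,2,3} keeps every argument non-negative
  k=1: (−1)^0·41.5692/(12)·0.9985^5·0.0554^1 = +0.190474
  k=2: (−1)^1·41.5692/(4)·0.9985^3·0.0554^3 = -0.001760
  k=3: (−1)^2·41.5692/(12)·0.9985^1·0.0554^5 = +0.000002
d^3_{0,1}(0.1109) = +0.190474 -0.001760 +0.000002 = +0.188716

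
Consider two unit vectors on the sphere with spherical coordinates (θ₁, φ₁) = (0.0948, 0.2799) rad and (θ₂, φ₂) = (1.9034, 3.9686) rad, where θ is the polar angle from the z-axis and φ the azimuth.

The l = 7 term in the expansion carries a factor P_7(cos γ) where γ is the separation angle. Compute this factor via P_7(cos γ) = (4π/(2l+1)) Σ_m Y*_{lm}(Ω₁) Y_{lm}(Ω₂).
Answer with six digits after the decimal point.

0.010981

Addition theorem: P_7(cos γ) = (4π/15) Σ_m Y*_{lm}(Ω₁) Y_{lm}(Ω₂), m = −7…7:
  term(m=-7) = (0.000000, -0.000000)   from Y*(Ω₁)=(-0.000000, 0.000000), Y(Ω₂)=(-0.296706, -0.159838)
  term(m=-6) = (0.000001, -0.000000)   from Y*(Ω₁)=(-0.000000, 0.000001), Y(Ω₂)=(-0.107624, -0.422096)
  term(m=-5) = (0.000003, 0.000001)   from Y*(Ω₁)=(0.000006, 0.000033), Y(Ω₂)=(0.058301, -0.089502)
  term(m=-4) = (-0.000104, -0.000146)   from Y*(Ω₁)=(0.000253, 0.000522), Y(Ω₂)=(-0.304427, 0.051141)
  term(m=-3) = (-0.000116, -0.001645)   from Y*(Ω₁)=(0.004889, 0.005451), Y(Ω₂)=(-0.177846, -0.138190)
  term(m=-2) = (-0.006646, 0.012873)   from Y*(Ω₁)=(0.054912, 0.034412), Y(Ω₂)=(0.018583, 0.222790)
  term(m=-1) = (-0.080425, 0.048990)   from Y*(Ω₁)=(0.349772, 0.100541), Y(Ω₂)=(-0.175200, 0.190422)
  term(m=+0) = (0.187683, 0.000000)   from Y*(Ω₁)=(0.959300, -0.000000), Y(Ω₂)=(0.195646, 0.000000)
  term(m=+1) = (-0.080425, -0.048990)   from Y*(Ω₁)=(-0.349772, 0.100541), Y(Ω₂)=(0.175200, 0.190422)
  term(m=+2) = (-0.006646, -0.012873)   from Y*(Ω₁)=(0.054912, -0.034412), Y(Ω₂)=(0.018583, -0.222790)
  term(m=+3) = (-0.000116, 0.001645)   from Y*(Ω₁)=(-0.004889, 0.005451), Y(Ω₂)=(0.177846, -0.138190)
  term(m=+4) = (-0.000104, 0.000146)   from Y*(Ω₁)=(0.000253, -0.000522), Y(Ω₂)=(-0.304427, -0.051141)
  term(m=+5) = (0.000003, -0.000001)   from Y*(Ω₁)=(-0.000006, 0.000033), Y(Ω₂)=(-0.058301, -0.089502)
  term(m=+6) = (0.000001, 0.000000)   from Y*(Ω₁)=(-0.000000, -0.000001), Y(Ω₂)=(-0.107624, 0.422096)
  term(m=+7) = (0.000000, 0.000000)   from Y*(Ω₁)=(0.000000, 0.000000), Y(Ω₂)=(0.296706, -0.159838)
Total Σ_m = (0.013108, 0.000000). Multiply by 0.837758: (0.010981, 0.000000). P_7(cos γ) = 0.010981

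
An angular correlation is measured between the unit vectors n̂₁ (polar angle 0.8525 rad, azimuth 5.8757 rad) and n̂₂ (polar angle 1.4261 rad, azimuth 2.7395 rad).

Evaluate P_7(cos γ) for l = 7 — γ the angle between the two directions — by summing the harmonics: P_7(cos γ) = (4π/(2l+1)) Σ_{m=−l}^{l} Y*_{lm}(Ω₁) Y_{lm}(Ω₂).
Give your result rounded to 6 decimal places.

-0.273435

Summing Y*_{l m}(θ₁,φ₁)·Y_{l m}(θ₂,φ₂) over m ∈ [−7, 7]; prefactor 4π/(2·7+1) = 0.837758:
  m=-7: Y*=-0.065744-0.019561i  Y=+0.439978-0.149203i  product -0.031845+0.001203i
  m=-6: Y*=-0.172054-0.143946i  Y=-0.188915+0.168736i  product +0.056792-0.001838i
  m=-5: Y*=-0.184950-0.367157i  Y=-0.108134+0.229890i  product +0.104405-0.002816i
  m=-4: Y*=-0.024132-0.407533i  Y=+0.010404-0.276767i  product -0.113043+0.002439i
  m=-3: Y*=+0.019966-0.054980i  Y=-0.064571-0.169225i  product -0.010593+0.000171i
  m=-2: Y*=-0.232920+0.247120i  Y=+0.195767+0.203265i  product -0.095829+0.001034i
  m=-1: Y*=-0.200015+0.086336i  Y=+0.139789+0.059447i  product -0.033092+0.000178i
  m=+0: Y*=+0.282578-0.000000i  Y=-0.283039+0.000000i  product -0.079980+0.000000i
  m=+1: Y*=+0.200015+0.086336i  Y=-0.139789+0.059447i  product -0.033092-0.000178i
  m=+2: Y*=-0.232920-0.247120i  Y=+0.195767-0.203265i  product -0.095829-0.001034i
  m=+3: Y*=-0.019966-0.054980i  Y=+0.064571-0.169225i  product -0.010593-0.000171i
  m=+4: Y*=-0.024132+0.407533i  Y=+0.010404+0.276767i  product -0.113043-0.002439i
  m=+5: Y*=+0.184950-0.367157i  Y=+0.108134+0.229890i  product +0.104405+0.002816i
  m=+6: Y*=-0.172054+0.143946i  Y=-0.188915-0.168736i  product +0.056792+0.001838i
  m=+7: Y*=+0.065744-0.019561i  Y=-0.439978-0.149203i  product -0.031845-0.001203i
Accumulated sum -0.326389+0.000000i; after 4π/(2l+1) scaling, -0.273435+0.000000i ⇒ P_7 = -0.273435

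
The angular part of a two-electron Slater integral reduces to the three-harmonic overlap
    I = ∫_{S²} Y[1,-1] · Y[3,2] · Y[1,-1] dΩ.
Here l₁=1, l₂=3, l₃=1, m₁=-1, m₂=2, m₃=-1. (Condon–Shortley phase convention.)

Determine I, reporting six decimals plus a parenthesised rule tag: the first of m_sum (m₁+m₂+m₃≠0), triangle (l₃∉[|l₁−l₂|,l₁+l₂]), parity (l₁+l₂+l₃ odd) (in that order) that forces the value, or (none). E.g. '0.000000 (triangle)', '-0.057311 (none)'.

triangle: need 2≤l₃≤4, have 1; I=0

0.000000 (triangle)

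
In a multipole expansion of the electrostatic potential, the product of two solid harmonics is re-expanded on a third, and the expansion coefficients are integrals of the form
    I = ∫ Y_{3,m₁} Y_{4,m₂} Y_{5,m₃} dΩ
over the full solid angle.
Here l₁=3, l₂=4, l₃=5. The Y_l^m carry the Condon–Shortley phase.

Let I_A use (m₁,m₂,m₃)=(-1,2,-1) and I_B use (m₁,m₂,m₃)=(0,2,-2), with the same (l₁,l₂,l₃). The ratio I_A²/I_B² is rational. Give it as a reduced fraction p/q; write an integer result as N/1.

Same 3,4,5: normalisation and zero-m 3j drop out of the ratio.
A: Δ: 2! 4! 6! / 13! → 1/180180; sum: t=0:+1/34560 t=1:−1/720 t=2:+1/384 = 43/34560; 3j²(3 4 5; -1 2 -1) = Δ·Π!·Σ² = 1849/180180  (sign +1)
B: Δ: 2! 4! 6! / 13! → 1/180180; sum: t=0:+1/8640 t=1:−1/480 t=2:+1/576 = -1/4320; 3j²(3 4 5; 0 2 -2) = Δ·Π!·Σ² = 1/2145  (sign +1)
I_A²/I_B² = (1849/180180)/(1/2145) = 1849/84

1849/84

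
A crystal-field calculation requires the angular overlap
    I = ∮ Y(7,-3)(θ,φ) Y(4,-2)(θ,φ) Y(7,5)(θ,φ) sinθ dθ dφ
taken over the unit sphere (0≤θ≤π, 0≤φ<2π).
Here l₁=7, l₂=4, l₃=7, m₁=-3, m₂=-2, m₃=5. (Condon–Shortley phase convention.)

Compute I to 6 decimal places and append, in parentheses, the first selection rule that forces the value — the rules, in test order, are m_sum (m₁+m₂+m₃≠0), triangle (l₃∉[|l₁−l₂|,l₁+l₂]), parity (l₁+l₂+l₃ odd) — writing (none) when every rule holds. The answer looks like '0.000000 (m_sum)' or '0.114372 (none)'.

Checks pass: Σm=0; 18 even; l₃=7∈[3,11].
(2·7+1)(2·4+1)(2·7+1) = 2025
Δ: 4! 10! 4! / 19! → 1/58198140
sum: t=0:+1/17418240 t=1:−1/622080 t=2:+1/230400 t=3:−1/622080 t=4:+1/17418240 = 1/806400
3j²(7 4 7; 0 0 0) = Δ·Π!·Σ² = 2268/230945  (sign -1)
sum: t=0:+1/348364800 t=1:−1/13063680 t=2:+1/7741440 = 29/522547200
3j²(7 4 7; -3 -2 5) = Δ·Π!·Σ² = 1682/264537  (sign +1)
combine: 4πI² = 2025·2268/230945·1682/264537 = 24523560/193947611
take √, sign -1: I = -0.10031009
No selection rule forces the value: the integral is nonzero (none).

-0.100310 (none)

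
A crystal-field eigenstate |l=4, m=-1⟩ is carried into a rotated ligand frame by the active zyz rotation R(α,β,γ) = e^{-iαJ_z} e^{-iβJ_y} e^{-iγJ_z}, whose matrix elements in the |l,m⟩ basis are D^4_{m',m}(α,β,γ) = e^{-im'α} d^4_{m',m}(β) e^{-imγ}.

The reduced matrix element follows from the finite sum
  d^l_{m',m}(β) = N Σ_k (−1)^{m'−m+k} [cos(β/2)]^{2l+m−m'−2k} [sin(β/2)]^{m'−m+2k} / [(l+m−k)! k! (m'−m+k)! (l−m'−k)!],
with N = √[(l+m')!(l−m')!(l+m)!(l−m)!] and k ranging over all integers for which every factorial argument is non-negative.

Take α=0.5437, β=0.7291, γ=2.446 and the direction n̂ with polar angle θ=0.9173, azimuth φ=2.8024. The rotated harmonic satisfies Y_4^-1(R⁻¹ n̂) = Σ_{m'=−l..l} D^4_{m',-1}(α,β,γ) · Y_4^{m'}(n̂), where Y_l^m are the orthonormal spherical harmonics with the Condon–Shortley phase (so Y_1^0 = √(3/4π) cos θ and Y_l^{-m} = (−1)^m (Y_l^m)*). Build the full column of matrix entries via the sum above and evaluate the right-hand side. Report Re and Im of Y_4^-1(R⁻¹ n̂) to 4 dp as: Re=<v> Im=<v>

Need the full column D^4_{m',-1} for m'=−4..4 at α=0.5437, β=0.7291, γ=2.4460.
cos(β/2)=0.934284, sin(β/2)=0.356529
d^4_{-4,-1}: single k=3 term ⇒ +0.241420;  D = -0.022081-0.240408i
d^4_{-3,-1}: k∈[2..3] ⇒ +0.671018 -0.162860 = +0.508158;  D = -0.301546-0.409016i
d^4_{-2,-1}: k∈[1..3] ⇒ +0.939906 -0.684362 +0.066439 = +0.321983;  D = -0.297584-0.122952i
d^4_{-1,-1}: k∈[0..3] ⇒ +0.580540 -1.268104 +0.369332 -0.017928 = -0.336160;  D = +0.332290-0.050864i
d^4_{0,-1}: k∈[0..3] ⇒ -0.990748 +0.865657 -0.126060 +0.003060 = -0.248091;  D = +0.190453-0.158987i
d^4_{1,-1}: k∈[0..3] ⇒ +0.845403 -0.369332 +0.026892 -0.000261 = +0.502702;  D = -0.163612+0.475332i
d^4_{2,-1}: k∈[0..2] ⇒ -0.456241 +0.099659 -0.002903 = -0.359485;  D = -0.075710-0.351422i
d^4_{3,-1}: k∈[0..1] ⇒ +0.162860 -0.014230 = +0.148630;  D = +0.101952+0.108152i
d^4_{4,-1}: single k=0 term ⇒ -0.035156;  D = -0.033871-0.009418i
Y_4^{m'}(θ=0.9173,φ=2.8024) and Σ D·Y over m':
  (-0.0221-0.2404i)·(+0.0374+0.1718i)  (-0.3015-0.4090i)·(-0.2001-0.3241i)  (-0.2976-0.1230i)·(+0.2606+0.2101i)  (+0.3323-0.0509i)·(+0.0889+0.0314i)  (+0.1905-0.1590i)·(-0.3498+0.0000i)  (-0.1636+0.4753i)·(-0.0889+0.0314i)  (-0.0757-0.3514i)·(+0.2606-0.2101i)  (+0.1020+0.1082i)·(+0.2001-0.3241i)  (-0.0339-0.0094i)·(+0.0374-0.1718i)
Y_4^-1(R⁻¹ n̂) = -0.160294+0.004778i

Re=-0.1603 Im=0.0048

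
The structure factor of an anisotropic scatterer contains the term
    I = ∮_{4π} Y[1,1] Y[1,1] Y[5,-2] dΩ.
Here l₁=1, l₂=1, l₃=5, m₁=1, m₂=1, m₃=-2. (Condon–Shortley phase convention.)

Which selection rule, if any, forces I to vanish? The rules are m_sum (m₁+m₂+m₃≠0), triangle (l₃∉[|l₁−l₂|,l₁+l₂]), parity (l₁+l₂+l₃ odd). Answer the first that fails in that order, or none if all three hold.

Σmᵢ = 0  ✓
l₃∈[|l₁−l₂|,l₁+l₂]=[0,2] required, l₃=5 fails  ✗
Σlᵢ = 7 ⇒ odd

triangle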